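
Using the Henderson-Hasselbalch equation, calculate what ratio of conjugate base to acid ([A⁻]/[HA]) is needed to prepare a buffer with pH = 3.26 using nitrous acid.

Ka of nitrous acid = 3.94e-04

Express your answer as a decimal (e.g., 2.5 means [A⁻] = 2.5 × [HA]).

pKa = -log(3.94e-04) = 3.4045. pH = pKa + log([A⁻]/[HA]), so log([A⁻]/[HA]) = pH − pKa = 3.26 − 3.4045 = -0.1445. [A⁻]/[HA] = 10^(-0.1445) = 0.717

[A⁻]/[HA] = 0.717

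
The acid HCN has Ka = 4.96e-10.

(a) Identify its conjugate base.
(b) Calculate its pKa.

(a) The conjugate base is formed by removing one H⁺ from HCN, giving CN⁻. (b) pKa = -log(Ka) = -log(4.96e-10) = 9.30.

Conjugate base: CN⁻; pK_a = 9.30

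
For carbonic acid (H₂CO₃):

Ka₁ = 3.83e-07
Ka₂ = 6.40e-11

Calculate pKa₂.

pKa₂ = -log(Ka₂) = -log(6.40e-11) = 10.19.

pK_{a2} = 10.19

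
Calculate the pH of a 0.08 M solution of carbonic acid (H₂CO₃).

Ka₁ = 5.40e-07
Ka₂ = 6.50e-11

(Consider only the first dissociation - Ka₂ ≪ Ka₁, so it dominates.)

First dissociation dominates. From Ka₁ = [H⁺][HA⁻]/[H₂A], x² + Ka₁·x − Ka₁·C = 0 with C = 0.08 M and Ka₁ = 5.40e-07. Solving: [H⁺] = (−Ka₁ + √(Ka₁² + 4·Ka₁·C)) / 2 = 2.0758e-04 M. pH = -log(2.0758e-04) = 3.68.

pH = 3.68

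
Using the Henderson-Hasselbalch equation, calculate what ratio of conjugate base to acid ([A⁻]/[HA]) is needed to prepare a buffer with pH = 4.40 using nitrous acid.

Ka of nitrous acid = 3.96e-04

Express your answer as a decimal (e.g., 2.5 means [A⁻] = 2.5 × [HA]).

pKa = -log(3.96e-04) = 3.4023. pH = pKa + log([A⁻]/[HA]), so log([A⁻]/[HA]) = pH − pKa = 4.40 − 3.4023 = 0.9977. [A⁻]/[HA] = 10^(0.9977) = 9.95

[A⁻]/[HA] = 9.95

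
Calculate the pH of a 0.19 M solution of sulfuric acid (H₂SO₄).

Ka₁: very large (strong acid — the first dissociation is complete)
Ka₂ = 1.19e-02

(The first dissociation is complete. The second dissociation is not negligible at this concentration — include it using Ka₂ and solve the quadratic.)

First dissociation is complete: [H⁺]₀ = [HSO₄⁻]₀ = C = 0.19 M. Second dissociation HSO₄⁻ ⇌ H⁺ + SO₄²⁻: let x = [SO₄²⁻]. Ka₂ = (C + x)·x / (C − x) = 1.19e-02 → x² + (C + Ka₂)·x − Ka₂·C = 0 → x² + 0.20190·x − 2.261e-03 = 0. x = (−0.20190 + √(0.20190² + 4 × 2.261e-03)) / 2 = 1.0638e-02 M. [H⁺] = C + x = 0.19 + 1.0638e-02 = 2.0064e-01 M. pH = -log(2.0064e-01) = 0.70.

pH = 0.70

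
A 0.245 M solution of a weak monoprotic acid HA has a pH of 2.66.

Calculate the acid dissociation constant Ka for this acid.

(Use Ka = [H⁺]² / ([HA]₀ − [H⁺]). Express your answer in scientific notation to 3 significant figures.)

[H⁺] = 10^(−pH) = 10^(−2.66) = 2.188e-03 M. For HA ⇌ H⁺ + A⁻, Ka = [H⁺][A⁻]/[HA] = [H⁺]² / ([HA]₀ − [H⁺]) = (2.188e-03)² / (0.245 − 2.188e-03) = 1.97e-05.

K_a = 1.97e-05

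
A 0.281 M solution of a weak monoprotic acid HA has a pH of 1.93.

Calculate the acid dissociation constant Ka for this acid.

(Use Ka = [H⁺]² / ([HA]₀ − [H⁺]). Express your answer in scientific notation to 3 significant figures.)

[H⁺] = 10^(−pH) = 10^(−1.93) = 1.175e-02 M. For HA ⇌ H⁺ + A⁻, Ka = [H⁺][A⁻]/[HA] = [H⁺]² / ([HA]₀ − [H⁺]) = (1.175e-02)² / (0.281 − 1.175e-02) = 5.13e-04.

K_a = 5.13e-04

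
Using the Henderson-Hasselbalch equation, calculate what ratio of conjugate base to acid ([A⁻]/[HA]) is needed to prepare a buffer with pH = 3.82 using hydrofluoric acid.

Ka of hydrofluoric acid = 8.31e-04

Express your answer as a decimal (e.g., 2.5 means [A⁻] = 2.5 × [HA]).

pKa = -log(8.31e-04) = 3.0804. pH = pKa + log([A⁻]/[HA]), so log([A⁻]/[HA]) = pH − pKa = 3.82 − 3.0804 = 0.7396. [A⁻]/[HA] = 10^(0.7396) = 5.49

[A⁻]/[HA] = 5.49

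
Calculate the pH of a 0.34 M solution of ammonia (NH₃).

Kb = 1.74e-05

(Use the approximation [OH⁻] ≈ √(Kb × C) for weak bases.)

[OH⁻] = √(Kb × C) = √(1.74e-05 × 0.34) = 2.4323e-03. pOH = 2.61, pH = 14 - pOH

pH = 11.39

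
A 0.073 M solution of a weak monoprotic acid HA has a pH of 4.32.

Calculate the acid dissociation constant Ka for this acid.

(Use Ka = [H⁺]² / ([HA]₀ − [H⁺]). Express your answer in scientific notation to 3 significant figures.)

[H⁺] = 10^(−pH) = 10^(−4.32) = 4.786e-05 M. For HA ⇌ H⁺ + A⁻, Ka = [H⁺][A⁻]/[HA] = [H⁺]² / ([HA]₀ − [H⁺]) = (4.786e-05)² / (0.073 − 4.786e-05) = 3.14e-08.

K_a = 3.14e-08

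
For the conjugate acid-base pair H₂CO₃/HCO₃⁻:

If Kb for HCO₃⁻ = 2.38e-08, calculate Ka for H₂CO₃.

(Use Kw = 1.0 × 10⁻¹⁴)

For a conjugate pair Ka × Kb = Kw, so Ka = Kw/Kb = 1.0 × 10⁻¹⁴ / 2.38e-08 = 4.20e-07.

K_a = 4.20e-07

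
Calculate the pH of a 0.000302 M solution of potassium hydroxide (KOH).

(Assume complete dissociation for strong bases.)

[OH⁻] = 0.000302 M for strong base. pOH = -log[OH⁻] = 3.52, pH = 14 - pOH

pH = 10.48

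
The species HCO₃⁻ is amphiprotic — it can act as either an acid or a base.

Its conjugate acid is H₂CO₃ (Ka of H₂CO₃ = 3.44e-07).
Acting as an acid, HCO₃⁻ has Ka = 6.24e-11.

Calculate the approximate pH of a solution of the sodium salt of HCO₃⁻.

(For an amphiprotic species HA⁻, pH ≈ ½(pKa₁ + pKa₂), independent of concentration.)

pKa₁ = -log(3.44e-07) = 6.46; pKa₂ = -log(6.24e-11) = 10.20. For an amphiprotic species, pH ≈ ½(pKa₁ + pKa₂) = ½(6.46 + 10.20) = 8.33.

pH = 8.33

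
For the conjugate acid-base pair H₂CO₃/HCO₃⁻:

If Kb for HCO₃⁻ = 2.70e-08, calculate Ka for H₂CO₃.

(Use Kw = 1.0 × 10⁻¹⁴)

For a conjugate pair Ka × Kb = Kw, so Ka = Kw/Kb = 1.0 × 10⁻¹⁴ / 2.70e-08 = 3.70e-07.

K_a = 3.70e-07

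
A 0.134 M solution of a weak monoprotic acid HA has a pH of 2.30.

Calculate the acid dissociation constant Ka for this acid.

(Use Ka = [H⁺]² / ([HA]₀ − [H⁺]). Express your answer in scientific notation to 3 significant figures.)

[H⁺] = 10^(−pH) = 10^(−2.30) = 5.012e-03 M. For HA ⇌ H⁺ + A⁻, Ka = [H⁺][A⁻]/[HA] = [H⁺]² / ([HA]₀ − [H⁺]) = (5.012e-03)² / (0.134 − 5.012e-03) = 1.95e-04.

K_a = 1.95e-04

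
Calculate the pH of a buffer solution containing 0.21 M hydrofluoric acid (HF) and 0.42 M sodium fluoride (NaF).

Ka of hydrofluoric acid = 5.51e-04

pKa = -log(5.51e-04) = 3.26. pH = pKa + log([A⁻]/[HA]) = 3.26 + log(0.42/0.21)

pH = 3.56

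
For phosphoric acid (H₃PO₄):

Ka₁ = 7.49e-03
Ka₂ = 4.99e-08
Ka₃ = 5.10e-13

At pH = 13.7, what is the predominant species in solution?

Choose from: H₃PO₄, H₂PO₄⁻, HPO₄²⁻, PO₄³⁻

pKa₁ = 2.13, pKa₂ = 7.30, pKa₃ = 12.29. For a polyprotic acid the predominant species crosses at each pKa: below pKa_n the protonated form dominates, above it the deprotonated form does. At pH = 13.7, the predominant species is PO₄³⁻.

PO₄³⁻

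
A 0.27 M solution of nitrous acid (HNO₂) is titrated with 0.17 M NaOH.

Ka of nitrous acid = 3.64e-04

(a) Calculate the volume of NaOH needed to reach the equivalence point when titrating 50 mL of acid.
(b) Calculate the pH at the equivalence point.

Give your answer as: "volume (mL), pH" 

moles acid = 0.27 × 50/1000 = 0.0135 mol; V_base = moles/0.17 × 1000 = 79.4 mL. At equivalence only the conjugate base is present: [A⁻] = 0.0135/0.129 = 1.0432e-01 M. Kb = Kw/Ka = 2.75e-11; [OH⁻] = √(Kb × [A⁻]) = 1.6929e-06; pOH = 5.77; pH = 14 - pOH = 8.23.

V = 79.4 mL, pH = 8.23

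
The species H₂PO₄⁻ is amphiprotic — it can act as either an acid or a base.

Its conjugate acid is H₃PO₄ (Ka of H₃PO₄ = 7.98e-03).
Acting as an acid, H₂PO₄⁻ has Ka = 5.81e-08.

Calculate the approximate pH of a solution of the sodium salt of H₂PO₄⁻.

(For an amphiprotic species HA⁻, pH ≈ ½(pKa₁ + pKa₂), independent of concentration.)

pKa₁ = -log(7.98e-03) = 2.10; pKa₂ = -log(5.81e-08) = 7.24. For an amphiprotic species, pH ≈ ½(pKa₁ + pKa₂) = ½(2.10 + 7.24) = 4.67.

pH = 4.67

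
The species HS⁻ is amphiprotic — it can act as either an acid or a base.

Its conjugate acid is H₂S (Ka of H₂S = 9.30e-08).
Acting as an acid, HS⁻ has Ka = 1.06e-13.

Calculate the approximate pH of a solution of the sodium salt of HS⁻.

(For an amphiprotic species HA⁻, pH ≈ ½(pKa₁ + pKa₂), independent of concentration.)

pKa₁ = -log(9.30e-08) = 7.03; pKa₂ = -log(1.06e-13) = 12.97. For an amphiprotic species, pH ≈ ½(pKa₁ + pKa₂) = ½(7.03 + 12.97) = 10.00.

pH = 10.00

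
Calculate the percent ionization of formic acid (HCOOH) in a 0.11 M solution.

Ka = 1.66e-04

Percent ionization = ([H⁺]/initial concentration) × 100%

Using Ka equilibrium: x² + Ka×x - Ka×C = 0. Solving: [H⁺] = 4.1910e-03. Percent = (4.1910e-03/0.11) × 100

Percent ionization = 3.81%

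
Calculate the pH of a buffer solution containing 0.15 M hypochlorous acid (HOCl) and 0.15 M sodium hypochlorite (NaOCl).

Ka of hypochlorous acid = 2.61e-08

pKa = -log(2.61e-08) = 7.58. pH = pKa + log([A⁻]/[HA]) = 7.58 + log(0.15/0.15)

pH = 7.58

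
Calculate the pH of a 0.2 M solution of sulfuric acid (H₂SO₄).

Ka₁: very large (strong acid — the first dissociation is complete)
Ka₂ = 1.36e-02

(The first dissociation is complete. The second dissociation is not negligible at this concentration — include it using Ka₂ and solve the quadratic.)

First dissociation is complete: [H⁺]₀ = [HSO₄⁻]₀ = C = 0.2 M. Second dissociation HSO₄⁻ ⇌ H⁺ + SO₄²⁻: let x = [SO₄²⁻]. Ka₂ = (C + x)·x / (C − x) = 1.36e-02 → x² + (C + Ka₂)·x − Ka₂·C = 0 → x² + 0.21360·x − 2.720e-03 = 0. x = (−0.21360 + √(0.21360² + 4 × 2.720e-03)) / 2 = 1.2054e-02 M. [H⁺] = C + x = 0.2 + 1.2054e-02 = 2.1205e-01 M. pH = -log(2.1205e-01) = 0.67.

pH = 0.67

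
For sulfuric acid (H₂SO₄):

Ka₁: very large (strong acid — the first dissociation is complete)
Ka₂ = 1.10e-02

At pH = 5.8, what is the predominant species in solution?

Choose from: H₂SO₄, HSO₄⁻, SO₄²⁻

The first dissociation is complete, so H₂SO₄ itself is never the predominant species in water; pKa₂ = -log(1.10e-02) = 1.96. For a polyprotic acid the predominant species crosses at each pKa: below pKa_n the protonated form dominates, above it the deprotonated form does. At pH = 5.8, the predominant species is SO₄²⁻.

SO₄²⁻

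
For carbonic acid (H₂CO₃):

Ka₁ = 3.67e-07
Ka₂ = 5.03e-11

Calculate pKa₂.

pKa₂ = -log(Ka₂) = -log(5.03e-11) = 10.30.

pK_{a2} = 10.30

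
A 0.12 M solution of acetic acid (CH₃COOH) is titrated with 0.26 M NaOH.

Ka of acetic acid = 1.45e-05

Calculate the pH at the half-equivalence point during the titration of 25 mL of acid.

At half-equivalence [HA] = [A⁻], so Henderson-Hasselbalch gives pH = pKa = -log(1.45e-05) = 4.84.

pH = pKa = 4.84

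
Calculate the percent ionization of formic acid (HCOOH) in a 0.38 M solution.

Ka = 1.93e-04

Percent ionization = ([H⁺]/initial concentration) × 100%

Using Ka equilibrium: x² + Ka×x - Ka×C = 0. Solving: [H⁺] = 8.4679e-03. Percent = (8.4679e-03/0.38) × 100

Percent ionization = 2.23%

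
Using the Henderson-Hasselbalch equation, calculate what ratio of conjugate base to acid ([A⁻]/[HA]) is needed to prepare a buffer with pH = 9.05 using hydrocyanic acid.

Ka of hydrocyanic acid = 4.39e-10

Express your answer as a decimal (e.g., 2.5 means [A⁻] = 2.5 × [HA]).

pKa = -log(4.39e-10) = 9.3575. pH = pKa + log([A⁻]/[HA]), so log([A⁻]/[HA]) = pH − pKa = 9.05 − 9.3575 = -0.3075. [A⁻]/[HA] = 10^(-0.3075) = 0.493

[A⁻]/[HA] = 0.493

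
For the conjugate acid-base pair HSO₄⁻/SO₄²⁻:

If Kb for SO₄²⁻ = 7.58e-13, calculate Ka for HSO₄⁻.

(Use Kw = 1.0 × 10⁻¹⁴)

For a conjugate pair Ka × Kb = Kw, so Ka = Kw/Kb = 1.0 × 10⁻¹⁴ / 7.58e-13 = 1.32e-02.

K_a = 1.32e-02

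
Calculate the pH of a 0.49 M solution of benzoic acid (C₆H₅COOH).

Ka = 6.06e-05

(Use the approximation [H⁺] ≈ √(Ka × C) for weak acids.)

[H⁺] = √(Ka × C) = √(6.06e-05 × 0.49) = 5.4492e-03. pH = -log(5.4492e-03)

pH = 2.26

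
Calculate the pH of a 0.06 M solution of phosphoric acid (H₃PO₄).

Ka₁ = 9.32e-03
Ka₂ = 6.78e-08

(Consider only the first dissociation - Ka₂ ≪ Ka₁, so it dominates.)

First dissociation dominates. From Ka₁ = [H⁺][HA⁻]/[H₂A], x² + Ka₁·x − Ka₁·C = 0 with C = 0.06 M and Ka₁ = 9.32e-03. Solving: [H⁺] = (−Ka₁ + √(Ka₁² + 4·Ka₁·C)) / 2 = 1.9442e-02 M. pH = -log(1.9442e-02) = 1.71.

pH = 1.71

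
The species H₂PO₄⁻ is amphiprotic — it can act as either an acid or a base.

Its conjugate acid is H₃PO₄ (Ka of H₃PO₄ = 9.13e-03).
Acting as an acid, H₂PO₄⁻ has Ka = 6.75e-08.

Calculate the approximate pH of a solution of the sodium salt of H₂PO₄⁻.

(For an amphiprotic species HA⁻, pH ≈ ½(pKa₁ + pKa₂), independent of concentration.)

pKa₁ = -log(9.13e-03) = 2.04; pKa₂ = -log(6.75e-08) = 7.17. For an amphiprotic species, pH ≈ ½(pKa₁ + pKa₂) = ½(2.04 + 7.17) = 4.61.

pH = 4.61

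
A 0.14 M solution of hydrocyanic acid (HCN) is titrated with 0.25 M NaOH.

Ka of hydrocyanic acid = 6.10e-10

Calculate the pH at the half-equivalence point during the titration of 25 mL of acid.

At half-equivalence [HA] = [A⁻], so Henderson-Hasselbalch gives pH = pKa = -log(6.10e-10) = 9.21.

pH = pKa = 9.21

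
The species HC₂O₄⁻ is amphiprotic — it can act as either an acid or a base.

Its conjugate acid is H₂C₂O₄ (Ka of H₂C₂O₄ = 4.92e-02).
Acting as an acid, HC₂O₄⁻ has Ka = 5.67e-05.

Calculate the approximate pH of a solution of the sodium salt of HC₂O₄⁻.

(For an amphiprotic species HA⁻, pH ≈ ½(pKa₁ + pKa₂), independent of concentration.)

pKa₁ = -log(4.92e-02) = 1.31; pKa₂ = -log(5.67e-05) = 4.25. For an amphiprotic species, pH ≈ ½(pKa₁ + pKa₂) = ½(1.31 + 4.25) = 2.78.

pH = 2.78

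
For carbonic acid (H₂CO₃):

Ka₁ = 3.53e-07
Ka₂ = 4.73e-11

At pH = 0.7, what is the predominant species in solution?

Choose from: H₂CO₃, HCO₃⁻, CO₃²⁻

pKa₁ = 6.45, pKa₂ = 10.33. For a polyprotic acid the predominant species crosses at each pKa: below pKa_n the protonated form dominates, above it the deprotonated form does. At pH = 0.7, the predominant species is H₂CO₃.

H₂CO₃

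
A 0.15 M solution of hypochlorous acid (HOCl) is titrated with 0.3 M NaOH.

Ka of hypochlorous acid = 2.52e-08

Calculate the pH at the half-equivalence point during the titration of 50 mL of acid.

At half-equivalence [HA] = [A⁻], so Henderson-Hasselbalch gives pH = pKa = -log(2.52e-08) = 7.60.

pH = pKa = 7.60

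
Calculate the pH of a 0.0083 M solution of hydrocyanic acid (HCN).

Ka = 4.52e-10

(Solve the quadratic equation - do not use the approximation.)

x² + Ka×x - Ka×C = 0. Using quadratic formula: [H⁺] = 1.9367e-06

pH = 5.71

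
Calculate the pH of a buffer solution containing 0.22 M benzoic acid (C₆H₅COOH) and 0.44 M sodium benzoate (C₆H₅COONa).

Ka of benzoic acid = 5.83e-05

pKa = -log(5.83e-05) = 4.23. pH = pKa + log([A⁻]/[HA]) = 4.23 + log(0.44/0.22)

pH = 4.54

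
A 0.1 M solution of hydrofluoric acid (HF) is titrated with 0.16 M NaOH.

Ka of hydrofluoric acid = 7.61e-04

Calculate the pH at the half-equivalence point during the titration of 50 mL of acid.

At half-equivalence [HA] = [A⁻], so Henderson-Hasselbalch gives pH = pKa = -log(7.61e-04) = 3.12.

pH = pKa = 3.12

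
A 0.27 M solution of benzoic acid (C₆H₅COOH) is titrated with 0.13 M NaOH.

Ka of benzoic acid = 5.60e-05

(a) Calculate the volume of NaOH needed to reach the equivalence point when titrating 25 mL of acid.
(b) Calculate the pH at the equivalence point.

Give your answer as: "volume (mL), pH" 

moles acid = 0.27 × 25/1000 = 0.00675 mol; V_base = moles/0.13 × 1000 = 51.9 mL. At equivalence only the conjugate base is present: [A⁻] = 0.00675/0.077 = 8.7750e-02 M. Kb = Kw/Ka = 1.79e-10; [OH⁻] = √(Kb × [A⁻]) = 3.9585e-06; pOH = 5.40; pH = 14 - pOH = 8.60.

V = 51.9 mL, pH = 8.60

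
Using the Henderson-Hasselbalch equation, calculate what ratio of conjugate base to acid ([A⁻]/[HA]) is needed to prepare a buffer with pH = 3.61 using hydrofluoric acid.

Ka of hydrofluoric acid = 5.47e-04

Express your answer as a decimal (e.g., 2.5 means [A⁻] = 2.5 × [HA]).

pKa = -log(5.47e-04) = 3.2620. pH = pKa + log([A⁻]/[HA]), so log([A⁻]/[HA]) = pH − pKa = 3.61 − 3.2620 = 0.3480. [A⁻]/[HA] = 10^(0.3480) = 2.23

[A⁻]/[HA] = 2.23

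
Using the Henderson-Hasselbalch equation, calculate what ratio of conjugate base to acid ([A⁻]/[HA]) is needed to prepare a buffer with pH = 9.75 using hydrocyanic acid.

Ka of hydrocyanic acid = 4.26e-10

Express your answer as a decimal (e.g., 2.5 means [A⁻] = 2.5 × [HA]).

pKa = -log(4.26e-10) = 9.3706. pH = pKa + log([A⁻]/[HA]), so log([A⁻]/[HA]) = pH − pKa = 9.75 − 9.3706 = 0.3794. [A⁻]/[HA] = 10^(0.3794) = 2.40

[A⁻]/[HA] = 2.40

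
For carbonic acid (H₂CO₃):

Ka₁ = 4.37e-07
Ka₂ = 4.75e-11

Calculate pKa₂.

pKa₂ = -log(Ka₂) = -log(4.75e-11) = 10.32.

pK_{a2} = 10.32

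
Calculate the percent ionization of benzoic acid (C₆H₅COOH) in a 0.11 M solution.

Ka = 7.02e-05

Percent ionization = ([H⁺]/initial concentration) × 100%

Using Ka equilibrium: x² + Ka×x - Ka×C = 0. Solving: [H⁺] = 2.7440e-03. Percent = (2.7440e-03/0.11) × 100

Percent ionization = 2.49%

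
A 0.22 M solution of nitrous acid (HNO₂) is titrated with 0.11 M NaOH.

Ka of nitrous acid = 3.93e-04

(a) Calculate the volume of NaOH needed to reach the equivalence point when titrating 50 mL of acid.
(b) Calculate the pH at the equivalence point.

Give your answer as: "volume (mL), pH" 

moles acid = 0.22 × 50/1000 = 0.011 mol; V_base = moles/0.11 × 1000 = 100.0 mL. At equivalence only the conjugate base is present: [A⁻] = 0.011/0.150 = 7.3333e-02 M. Kb = Kw/Ka = 2.54e-11; [OH⁻] = √(Kb × [A⁻]) = 1.3660e-06; pOH = 5.86; pH = 14 - pOH = 8.14.

V = 100.0 mL, pH = 8.14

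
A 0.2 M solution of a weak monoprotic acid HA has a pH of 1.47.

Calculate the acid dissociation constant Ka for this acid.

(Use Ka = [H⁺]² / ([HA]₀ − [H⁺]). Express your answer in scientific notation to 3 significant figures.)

[H⁺] = 10^(−pH) = 10^(−1.47) = 3.388e-02 M. For HA ⇌ H⁺ + A⁻, Ka = [H⁺][A⁻]/[HA] = [H⁺]² / ([HA]₀ − [H⁺]) = (3.388e-02)² / (0.2 − 3.388e-02) = 6.91e-03.

K_a = 6.91e-03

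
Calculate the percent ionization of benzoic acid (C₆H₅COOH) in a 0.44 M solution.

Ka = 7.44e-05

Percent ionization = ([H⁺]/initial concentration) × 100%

Using Ka equilibrium: x² + Ka×x - Ka×C = 0. Solving: [H⁺] = 5.6845e-03. Percent = (5.6845e-03/0.44) × 100

Percent ionization = 1.29%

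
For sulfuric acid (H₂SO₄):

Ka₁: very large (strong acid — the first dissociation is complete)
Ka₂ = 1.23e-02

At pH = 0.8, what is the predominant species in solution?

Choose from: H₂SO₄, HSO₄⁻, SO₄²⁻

The first dissociation is complete, so H₂SO₄ itself is never the predominant species in water; pKa₂ = -log(1.23e-02) = 1.91. For a polyprotic acid the predominant species crosses at each pKa: below pKa_n the protonated form dominates, above it the deprotonated form does. At pH = 0.8, the predominant species is HSO₄⁻.

HSO₄⁻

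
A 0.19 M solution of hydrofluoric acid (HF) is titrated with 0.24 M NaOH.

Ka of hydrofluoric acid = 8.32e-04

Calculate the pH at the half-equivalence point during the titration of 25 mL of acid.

At half-equivalence [HA] = [A⁻], so Henderson-Hasselbalch gives pH = pKa = -log(8.32e-04) = 3.08.

pH = pKa = 3.08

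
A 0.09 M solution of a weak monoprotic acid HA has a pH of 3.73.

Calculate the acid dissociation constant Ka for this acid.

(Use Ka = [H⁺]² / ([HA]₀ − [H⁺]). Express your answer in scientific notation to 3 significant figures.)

[H⁺] = 10^(−pH) = 10^(−3.73) = 1.862e-04 M. For HA ⇌ H⁺ + A⁻, Ka = [H⁺][A⁻]/[HA] = [H⁺]² / ([HA]₀ − [H⁺]) = (1.862e-04)² / (0.09 − 1.862e-04) = 3.86e-07.

K_a = 3.86e-07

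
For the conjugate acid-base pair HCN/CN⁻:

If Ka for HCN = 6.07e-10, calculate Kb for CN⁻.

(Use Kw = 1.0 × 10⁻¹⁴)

For a conjugate pair Ka × Kb = Kw, so Kb = Kw/Ka = 1.0 × 10⁻¹⁴ / 6.07e-10 = 1.65e-05.

K_b = 1.65e-05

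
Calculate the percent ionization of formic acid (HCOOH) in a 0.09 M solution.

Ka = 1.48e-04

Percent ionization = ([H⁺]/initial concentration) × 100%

Using Ka equilibrium: x² + Ka×x - Ka×C = 0. Solving: [H⁺] = 3.5764e-03. Percent = (3.5764e-03/0.09) × 100

Percent ionization = 3.97%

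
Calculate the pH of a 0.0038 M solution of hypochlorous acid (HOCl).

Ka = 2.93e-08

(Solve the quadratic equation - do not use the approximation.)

x² + Ka×x - Ka×C = 0. Using quadratic formula: [H⁺] = 1.0537e-05

pH = 4.98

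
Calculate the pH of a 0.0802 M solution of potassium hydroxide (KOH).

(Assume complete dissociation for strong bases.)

[OH⁻] = 0.0802 M for strong base. pOH = -log[OH⁻] = 1.10, pH = 14 - pOH

pH = 12.90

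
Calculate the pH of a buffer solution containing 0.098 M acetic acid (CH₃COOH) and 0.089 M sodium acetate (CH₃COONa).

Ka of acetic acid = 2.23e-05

pKa = -log(2.23e-05) = 4.65. pH = pKa + log([A⁻]/[HA]) = 4.65 + log(0.089/0.098)

pH = 4.61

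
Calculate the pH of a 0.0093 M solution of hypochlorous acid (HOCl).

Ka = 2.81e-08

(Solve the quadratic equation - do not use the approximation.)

x² + Ka×x - Ka×C = 0. Using quadratic formula: [H⁺] = 1.6152e-05

pH = 4.79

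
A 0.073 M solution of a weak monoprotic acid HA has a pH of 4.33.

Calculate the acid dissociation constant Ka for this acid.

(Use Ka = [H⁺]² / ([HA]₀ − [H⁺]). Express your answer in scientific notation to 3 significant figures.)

[H⁺] = 10^(−pH) = 10^(−4.33) = 4.677e-05 M. For HA ⇌ H⁺ + A⁻, Ka = [H⁺][A⁻]/[HA] = [H⁺]² / ([HA]₀ − [H⁺]) = (4.677e-05)² / (0.073 − 4.677e-05) = 3.00e-08.

K_a = 3.00e-08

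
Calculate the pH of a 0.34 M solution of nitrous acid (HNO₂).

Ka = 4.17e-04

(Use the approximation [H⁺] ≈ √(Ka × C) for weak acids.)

[H⁺] = √(Ka × C) = √(4.17e-04 × 0.34) = 1.1907e-02. pH = -log(1.1907e-02)

pH = 1.92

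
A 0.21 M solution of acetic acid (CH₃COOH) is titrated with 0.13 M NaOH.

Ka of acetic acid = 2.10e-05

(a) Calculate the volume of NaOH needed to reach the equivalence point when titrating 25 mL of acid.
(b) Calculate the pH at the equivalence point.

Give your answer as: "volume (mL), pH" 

moles acid = 0.21 × 25/1000 = 0.00525 mol; V_base = moles/0.13 × 1000 = 40.4 mL. At equivalence only the conjugate base is present: [A⁻] = 0.00525/0.065 = 8.0294e-02 M. Kb = Kw/Ka = 4.76e-10; [OH⁻] = √(Kb × [A⁻]) = 6.1835e-06; pOH = 5.21; pH = 14 - pOH = 8.79.

V = 40.4 mL, pH = 8.79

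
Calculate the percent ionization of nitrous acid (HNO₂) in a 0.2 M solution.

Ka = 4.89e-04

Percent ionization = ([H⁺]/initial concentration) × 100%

Using Ka equilibrium: x² + Ka×x - Ka×C = 0. Solving: [H⁺] = 9.6479e-03. Percent = (9.6479e-03/0.2) × 100

Percent ionization = 4.82%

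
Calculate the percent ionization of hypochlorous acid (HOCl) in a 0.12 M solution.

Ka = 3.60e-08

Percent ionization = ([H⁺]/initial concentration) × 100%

Using Ka equilibrium: x² + Ka×x - Ka×C = 0. Solving: [H⁺] = 6.5709e-05. Percent = (6.5709e-05/0.12) × 100

Percent ionization = 0.0548%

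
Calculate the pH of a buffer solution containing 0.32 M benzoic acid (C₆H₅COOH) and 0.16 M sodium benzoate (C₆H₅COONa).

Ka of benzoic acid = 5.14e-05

pKa = -log(5.14e-05) = 4.29. pH = pKa + log([A⁻]/[HA]) = 4.29 + log(0.16/0.32)

pH = 3.99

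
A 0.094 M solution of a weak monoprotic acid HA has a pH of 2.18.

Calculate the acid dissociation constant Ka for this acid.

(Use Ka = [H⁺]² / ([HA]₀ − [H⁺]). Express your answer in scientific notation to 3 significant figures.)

[H⁺] = 10^(−pH) = 10^(−2.18) = 6.607e-03 M. For HA ⇌ H⁺ + A⁻, Ka = [H⁺][A⁻]/[HA] = [H⁺]² / ([HA]₀ − [H⁺]) = (6.607e-03)² / (0.094 − 6.607e-03) = 4.99e-04.

K_a = 4.99e-04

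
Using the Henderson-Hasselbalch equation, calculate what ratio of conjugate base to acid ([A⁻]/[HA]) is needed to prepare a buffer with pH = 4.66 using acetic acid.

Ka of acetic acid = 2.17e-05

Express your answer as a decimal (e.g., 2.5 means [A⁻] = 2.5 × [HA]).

pKa = -log(2.17e-05) = 4.6635. pH = pKa + log([A⁻]/[HA]), so log([A⁻]/[HA]) = pH − pKa = 4.66 − 4.6635 = -0.0035. [A⁻]/[HA] = 10^(-0.0035) = 0.992

[A⁻]/[HA] = 0.992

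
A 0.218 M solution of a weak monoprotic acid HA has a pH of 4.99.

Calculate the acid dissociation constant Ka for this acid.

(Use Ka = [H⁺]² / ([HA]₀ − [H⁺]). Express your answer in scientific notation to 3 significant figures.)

[H⁺] = 10^(−pH) = 10^(−4.99) = 1.023e-05 M. For HA ⇌ H⁺ + A⁻, Ka = [H⁺][A⁻]/[HA] = [H⁺]² / ([HA]₀ − [H⁺]) = (1.023e-05)² / (0.218 − 1.023e-05) = 4.80e-10.

K_a = 4.80e-10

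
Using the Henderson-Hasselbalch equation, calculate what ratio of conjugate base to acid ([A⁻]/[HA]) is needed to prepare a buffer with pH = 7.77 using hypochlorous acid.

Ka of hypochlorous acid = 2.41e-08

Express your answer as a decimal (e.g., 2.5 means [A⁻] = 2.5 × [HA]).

pKa = -log(2.41e-08) = 7.6180. pH = pKa + log([A⁻]/[HA]), so log([A⁻]/[HA]) = pH − pKa = 7.77 − 7.6180 = 0.1520. [A⁻]/[HA] = 10^(0.1520) = 1.42

[A⁻]/[HA] = 1.42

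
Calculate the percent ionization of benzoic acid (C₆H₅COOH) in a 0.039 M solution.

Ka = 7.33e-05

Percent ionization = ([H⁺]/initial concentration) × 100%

Using Ka equilibrium: x² + Ka×x - Ka×C = 0. Solving: [H⁺] = 1.6545e-03. Percent = (1.6545e-03/0.039) × 100

Percent ionization = 4.24%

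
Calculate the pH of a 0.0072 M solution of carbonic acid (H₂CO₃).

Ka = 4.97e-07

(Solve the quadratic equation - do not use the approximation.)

x² + Ka×x - Ka×C = 0. Using quadratic formula: [H⁺] = 5.9572e-05

pH = 4.22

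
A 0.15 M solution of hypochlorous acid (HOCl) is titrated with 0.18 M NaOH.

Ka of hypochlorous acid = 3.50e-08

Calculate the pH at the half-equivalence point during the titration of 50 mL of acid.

At half-equivalence [HA] = [A⁻], so Henderson-Hasselbalch gives pH = pKa = -log(3.50e-08) = 7.46.

pH = pKa = 7.46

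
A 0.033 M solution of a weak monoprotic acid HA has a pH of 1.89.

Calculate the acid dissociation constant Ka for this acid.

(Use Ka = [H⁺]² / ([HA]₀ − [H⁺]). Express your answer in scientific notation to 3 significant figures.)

[H⁺] = 10^(−pH) = 10^(−1.89) = 1.288e-02 M. For HA ⇌ H⁺ + A⁻, Ka = [H⁺][A⁻]/[HA] = [H⁺]² / ([HA]₀ − [H⁺]) = (1.288e-02)² / (0.033 − 1.288e-02) = 8.25e-03.

K_a = 8.25e-03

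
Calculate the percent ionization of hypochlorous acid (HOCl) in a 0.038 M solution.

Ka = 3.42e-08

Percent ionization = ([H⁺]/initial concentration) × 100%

Using Ka equilibrium: x² + Ka×x - Ka×C = 0. Solving: [H⁺] = 3.6033e-05. Percent = (3.6033e-05/0.038) × 100

Percent ionization = 0.0948%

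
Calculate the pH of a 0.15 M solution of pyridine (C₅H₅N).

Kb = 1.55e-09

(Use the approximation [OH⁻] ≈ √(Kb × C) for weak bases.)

[OH⁻] = √(Kb × C) = √(1.55e-09 × 0.15) = 1.5248e-05. pOH = 4.82, pH = 14 - pOH

pH = 9.18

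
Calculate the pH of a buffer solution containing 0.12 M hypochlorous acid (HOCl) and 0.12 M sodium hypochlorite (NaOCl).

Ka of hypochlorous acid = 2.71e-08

pKa = -log(2.71e-08) = 7.57. pH = pKa + log([A⁻]/[HA]) = 7.57 + log(0.12/0.12)

pH = 7.57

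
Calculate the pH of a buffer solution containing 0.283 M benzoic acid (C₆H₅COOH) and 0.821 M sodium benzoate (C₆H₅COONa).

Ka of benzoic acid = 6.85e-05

pKa = -log(6.85e-05) = 4.16. pH = pKa + log([A⁻]/[HA]) = 4.16 + log(0.821/0.283)

pH = 4.63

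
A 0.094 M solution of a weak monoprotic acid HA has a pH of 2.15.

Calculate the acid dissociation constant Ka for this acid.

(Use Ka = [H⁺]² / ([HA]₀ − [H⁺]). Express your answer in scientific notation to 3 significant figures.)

[H⁺] = 10^(−pH) = 10^(−2.15) = 7.079e-03 M. For HA ⇌ H⁺ + A⁻, Ka = [H⁺][A⁻]/[HA] = [H⁺]² / ([HA]₀ − [H⁺]) = (7.079e-03)² / (0.094 − 7.079e-03) = 5.77e-04.

K_a = 5.77e-04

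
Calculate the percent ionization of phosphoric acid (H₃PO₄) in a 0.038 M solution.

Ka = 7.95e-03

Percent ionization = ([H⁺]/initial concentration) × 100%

Using Ka equilibrium: x² + Ka×x - Ka×C = 0. Solving: [H⁺] = 1.3855e-02. Percent = (1.3855e-02/0.038) × 100

Percent ionization = 36.5%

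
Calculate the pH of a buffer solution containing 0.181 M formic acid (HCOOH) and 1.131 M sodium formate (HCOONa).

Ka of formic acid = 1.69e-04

pKa = -log(1.69e-04) = 3.77. pH = pKa + log([A⁻]/[HA]) = 3.77 + log(1.131/0.181)

pH = 4.57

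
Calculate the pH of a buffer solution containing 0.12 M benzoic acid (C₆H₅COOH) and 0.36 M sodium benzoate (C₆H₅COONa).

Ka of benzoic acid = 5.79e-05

pKa = -log(5.79e-05) = 4.24. pH = pKa + log([A⁻]/[HA]) = 4.24 + log(0.36/0.12)

pH = 4.71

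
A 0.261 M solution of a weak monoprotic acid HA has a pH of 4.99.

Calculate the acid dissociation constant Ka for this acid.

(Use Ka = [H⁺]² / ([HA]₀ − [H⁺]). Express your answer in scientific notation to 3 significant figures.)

[H⁺] = 10^(−pH) = 10^(−4.99) = 1.023e-05 M. For HA ⇌ H⁺ + A⁻, Ka = [H⁺][A⁻]/[HA] = [H⁺]² / ([HA]₀ − [H⁺]) = (1.023e-05)² / (0.261 − 1.023e-05) = 4.01e-10.

K_a = 4.01e-10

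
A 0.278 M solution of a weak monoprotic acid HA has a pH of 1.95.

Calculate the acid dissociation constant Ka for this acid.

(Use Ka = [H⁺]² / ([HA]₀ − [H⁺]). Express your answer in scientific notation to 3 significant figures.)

[H⁺] = 10^(−pH) = 10^(−1.95) = 1.122e-02 M. For HA ⇌ H⁺ + A⁻, Ka = [H⁺][A⁻]/[HA] = [H⁺]² / ([HA]₀ − [H⁺]) = (1.122e-02)² / (0.278 − 1.122e-02) = 4.72e-04.

K_a = 4.72e-04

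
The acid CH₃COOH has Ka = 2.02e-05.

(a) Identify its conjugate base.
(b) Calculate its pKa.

(a) The conjugate base is formed by removing one H⁺ from CH₃COOH, giving CH₃COO⁻. (b) pKa = -log(Ka) = -log(2.02e-05) = 4.69.

Conjugate base: CH₃COO⁻; pK_a = 4.69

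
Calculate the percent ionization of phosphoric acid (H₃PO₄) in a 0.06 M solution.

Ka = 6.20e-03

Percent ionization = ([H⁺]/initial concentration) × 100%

Using Ka equilibrium: x² + Ka×x - Ka×C = 0. Solving: [H⁺] = 1.6435e-02. Percent = (1.6435e-02/0.06) × 100

Percent ionization = 27.4%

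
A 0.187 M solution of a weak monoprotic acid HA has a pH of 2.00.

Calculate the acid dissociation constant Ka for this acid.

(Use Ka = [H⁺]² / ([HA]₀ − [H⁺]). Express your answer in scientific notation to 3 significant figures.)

[H⁺] = 10^(−pH) = 10^(−2.00) = 1.000e-02 M. For HA ⇌ H⁺ + A⁻, Ka = [H⁺][A⁻]/[HA] = [H⁺]² / ([HA]₀ − [H⁺]) = (1.000e-02)² / (0.187 − 1.000e-02) = 5.65e-04.

K_a = 5.65e-04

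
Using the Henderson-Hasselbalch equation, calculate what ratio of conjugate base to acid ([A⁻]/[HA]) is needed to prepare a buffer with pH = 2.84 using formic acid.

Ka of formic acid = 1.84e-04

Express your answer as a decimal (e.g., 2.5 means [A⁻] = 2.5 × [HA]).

pKa = -log(1.84e-04) = 3.7352. pH = pKa + log([A⁻]/[HA]), so log([A⁻]/[HA]) = pH − pKa = 2.84 − 3.7352 = -0.8952. [A⁻]/[HA] = 10^(-0.8952) = 0.127

[A⁻]/[HA] = 0.127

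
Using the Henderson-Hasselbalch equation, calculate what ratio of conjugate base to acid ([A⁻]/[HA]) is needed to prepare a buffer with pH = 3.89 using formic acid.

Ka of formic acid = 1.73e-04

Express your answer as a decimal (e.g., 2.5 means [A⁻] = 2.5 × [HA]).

pKa = -log(1.73e-04) = 3.7620. pH = pKa + log([A⁻]/[HA]), so log([A⁻]/[HA]) = pH − pKa = 3.89 − 3.7620 = 0.1280. [A⁻]/[HA] = 10^(0.1280) = 1.34

[A⁻]/[HA] = 1.34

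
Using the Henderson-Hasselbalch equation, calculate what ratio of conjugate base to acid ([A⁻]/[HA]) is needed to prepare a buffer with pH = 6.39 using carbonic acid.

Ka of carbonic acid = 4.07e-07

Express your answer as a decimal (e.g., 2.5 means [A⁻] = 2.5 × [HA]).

pKa = -log(4.07e-07) = 6.3904. pH = pKa + log([A⁻]/[HA]), so log([A⁻]/[HA]) = pH − pKa = 6.39 − 6.3904 = -0.0004. [A⁻]/[HA] = 10^(-0.0004) = 0.999

[A⁻]/[HA] = 0.999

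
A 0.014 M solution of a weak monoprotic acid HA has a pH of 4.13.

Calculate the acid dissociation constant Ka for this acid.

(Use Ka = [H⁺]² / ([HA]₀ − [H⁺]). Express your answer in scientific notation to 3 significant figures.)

[H⁺] = 10^(−pH) = 10^(−4.13) = 7.413e-05 M. For HA ⇌ H⁺ + A⁻, Ka = [H⁺][A⁻]/[HA] = [H⁺]² / ([HA]₀ − [H⁺]) = (7.413e-05)² / (0.014 − 7.413e-05) = 3.95e-07.

K_a = 3.95e-07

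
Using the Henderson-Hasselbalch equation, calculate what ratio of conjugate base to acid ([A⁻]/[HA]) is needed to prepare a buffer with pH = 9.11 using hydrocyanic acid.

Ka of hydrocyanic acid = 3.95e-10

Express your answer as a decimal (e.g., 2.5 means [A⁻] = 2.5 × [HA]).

pKa = -log(3.95e-10) = 9.4034. pH = pKa + log([A⁻]/[HA]), so log([A⁻]/[HA]) = pH − pKa = 9.11 − 9.4034 = -0.2934. [A⁻]/[HA] = 10^(-0.2934) = 0.509

[A⁻]/[HA] = 0.509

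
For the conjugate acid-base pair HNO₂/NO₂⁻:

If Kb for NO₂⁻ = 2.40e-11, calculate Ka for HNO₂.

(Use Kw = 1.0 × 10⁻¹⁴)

For a conjugate pair Ka × Kb = Kw, so Ka = Kw/Kb = 1.0 × 10⁻¹⁴ / 2.40e-11 = 4.17e-04.

K_a = 4.17e-04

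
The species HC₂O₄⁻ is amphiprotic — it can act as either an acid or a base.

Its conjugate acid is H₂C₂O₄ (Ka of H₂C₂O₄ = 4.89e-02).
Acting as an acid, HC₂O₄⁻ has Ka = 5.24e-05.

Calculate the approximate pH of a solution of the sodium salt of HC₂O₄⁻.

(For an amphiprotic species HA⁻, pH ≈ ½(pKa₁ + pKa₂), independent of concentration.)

pKa₁ = -log(4.89e-02) = 1.31; pKa₂ = -log(5.24e-05) = 4.28. For an amphiprotic species, pH ≈ ½(pKa₁ + pKa₂) = ½(1.31 + 4.28) = 2.80.

pH = 2.80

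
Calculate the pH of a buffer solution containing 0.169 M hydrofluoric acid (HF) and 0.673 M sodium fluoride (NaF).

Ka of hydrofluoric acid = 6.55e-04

pKa = -log(6.55e-04) = 3.18. pH = pKa + log([A⁻]/[HA]) = 3.18 + log(0.673/0.169)

pH = 3.78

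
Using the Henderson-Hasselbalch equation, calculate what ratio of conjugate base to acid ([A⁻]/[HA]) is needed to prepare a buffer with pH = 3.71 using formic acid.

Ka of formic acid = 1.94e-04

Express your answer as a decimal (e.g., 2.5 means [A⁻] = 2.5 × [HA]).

pKa = -log(1.94e-04) = 3.7122. pH = pKa + log([A⁻]/[HA]), so log([A⁻]/[HA]) = pH − pKa = 3.71 − 3.7122 = -0.0022. [A⁻]/[HA] = 10^(-0.0022) = 0.995

[A⁻]/[HA] = 0.995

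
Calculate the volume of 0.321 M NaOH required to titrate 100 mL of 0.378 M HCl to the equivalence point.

At equivalence: moles acid = moles base. moles HCl = 0.378 × 100/1000 = 0.0378 mol. V_base = moles / 0.321 × 1000 = 117.8 mL.

V_{base} = 117.8 mL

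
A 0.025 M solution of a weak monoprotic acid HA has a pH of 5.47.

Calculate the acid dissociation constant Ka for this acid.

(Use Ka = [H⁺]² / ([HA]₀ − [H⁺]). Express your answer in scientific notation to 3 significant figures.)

[H⁺] = 10^(−pH) = 10^(−5.47) = 3.388e-06 M. For HA ⇌ H⁺ + A⁻, Ka = [H⁺][A⁻]/[HA] = [H⁺]² / ([HA]₀ − [H⁺]) = (3.388e-06)² / (0.025 − 3.388e-06) = 4.59e-10.

K_a = 4.59e-10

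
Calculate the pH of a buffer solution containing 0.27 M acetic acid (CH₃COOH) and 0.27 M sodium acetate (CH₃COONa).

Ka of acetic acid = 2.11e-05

pKa = -log(2.11e-05) = 4.68. pH = pKa + log([A⁻]/[HA]) = 4.68 + log(0.27/0.27)

pH = 4.68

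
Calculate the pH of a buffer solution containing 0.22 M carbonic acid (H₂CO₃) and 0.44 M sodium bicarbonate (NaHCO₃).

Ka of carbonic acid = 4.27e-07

pKa = -log(4.27e-07) = 6.37. pH = pKa + log([A⁻]/[HA]) = 6.37 + log(0.44/0.22)

pH = 6.67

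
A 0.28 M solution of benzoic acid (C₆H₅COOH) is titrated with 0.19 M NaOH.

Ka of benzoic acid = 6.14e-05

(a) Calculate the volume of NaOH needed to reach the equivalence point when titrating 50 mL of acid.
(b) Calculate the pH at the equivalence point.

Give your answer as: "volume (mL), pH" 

moles acid = 0.28 × 50/1000 = 0.014 mol; V_base = moles/0.19 × 1000 = 73.7 mL. At equivalence only the conjugate base is present: [A⁻] = 0.014/0.124 = 1.1319e-01 M. Kb = Kw/Ka = 1.63e-10; [OH⁻] = √(Kb × [A⁻]) = 4.2936e-06; pOH = 5.37; pH = 14 - pOH = 8.63.

V = 73.7 mL, pH = 8.63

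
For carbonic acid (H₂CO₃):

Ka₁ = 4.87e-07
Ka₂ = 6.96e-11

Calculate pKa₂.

pKa₂ = -log(Ka₂) = -log(6.96e-11) = 10.16.

pK_{a2} = 10.16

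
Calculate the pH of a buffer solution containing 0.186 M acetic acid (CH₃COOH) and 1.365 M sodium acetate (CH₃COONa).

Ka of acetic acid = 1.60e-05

pKa = -log(1.60e-05) = 4.80. pH = pKa + log([A⁻]/[HA]) = 4.80 + log(1.365/0.186)

pH = 5.66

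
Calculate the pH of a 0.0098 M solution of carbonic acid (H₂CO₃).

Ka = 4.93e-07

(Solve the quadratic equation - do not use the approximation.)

x² + Ka×x - Ka×C = 0. Using quadratic formula: [H⁺] = 6.9262e-05

pH = 4.16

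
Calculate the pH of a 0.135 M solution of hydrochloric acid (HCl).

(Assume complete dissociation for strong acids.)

[H⁺] = 0.135 M for strong acid. pH = -log[H⁺] = -log(0.135)

pH = 0.87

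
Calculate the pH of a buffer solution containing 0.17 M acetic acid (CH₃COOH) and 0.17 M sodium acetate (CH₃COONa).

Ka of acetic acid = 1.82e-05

pKa = -log(1.82e-05) = 4.74. pH = pKa + log([A⁻]/[HA]) = 4.74 + log(0.17/0.17)

pH = 4.74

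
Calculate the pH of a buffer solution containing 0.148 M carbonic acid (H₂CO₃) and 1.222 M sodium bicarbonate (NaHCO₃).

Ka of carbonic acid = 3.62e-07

pKa = -log(3.62e-07) = 6.44. pH = pKa + log([A⁻]/[HA]) = 6.44 + log(1.222/0.148)

pH = 7.36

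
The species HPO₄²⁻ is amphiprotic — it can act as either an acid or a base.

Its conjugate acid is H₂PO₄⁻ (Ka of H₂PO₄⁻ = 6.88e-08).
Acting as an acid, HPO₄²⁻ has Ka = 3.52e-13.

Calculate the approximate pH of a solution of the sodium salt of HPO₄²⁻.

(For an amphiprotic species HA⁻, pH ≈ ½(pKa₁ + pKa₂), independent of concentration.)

pKa₁ = -log(6.88e-08) = 7.16; pKa₂ = -log(3.52e-13) = 12.45. For an amphiprotic species, pH ≈ ½(pKa₁ + pKa₂) = ½(7.16 + 12.45) = 9.81.

pH = 9.81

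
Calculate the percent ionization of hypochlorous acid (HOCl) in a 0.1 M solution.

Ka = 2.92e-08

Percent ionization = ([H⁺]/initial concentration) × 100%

Using Ka equilibrium: x² + Ka×x - Ka×C = 0. Solving: [H⁺] = 5.4022e-05. Percent = (5.4022e-05/0.1) × 100

Percent ionization = 0.054%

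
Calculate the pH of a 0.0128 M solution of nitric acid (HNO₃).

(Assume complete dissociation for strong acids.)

[H⁺] = 0.0128 M for strong acid. pH = -log[H⁺] = -log(0.0128)

pH = 1.89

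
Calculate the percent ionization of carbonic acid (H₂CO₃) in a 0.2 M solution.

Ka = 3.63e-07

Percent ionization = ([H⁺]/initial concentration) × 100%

Using Ka equilibrium: x² + Ka×x - Ka×C = 0. Solving: [H⁺] = 2.6926e-04. Percent = (2.6926e-04/0.2) × 100

Percent ionization = 0.135%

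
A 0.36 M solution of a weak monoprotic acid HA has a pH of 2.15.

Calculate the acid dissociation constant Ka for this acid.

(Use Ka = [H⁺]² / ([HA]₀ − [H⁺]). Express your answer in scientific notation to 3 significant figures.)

[H⁺] = 10^(−pH) = 10^(−2.15) = 7.079e-03 M. For HA ⇌ H⁺ + A⁻, Ka = [H⁺][A⁻]/[HA] = [H⁺]² / ([HA]₀ − [H⁺]) = (7.079e-03)² / (0.36 − 7.079e-03) = 1.42e-04.

K_a = 1.42e-04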